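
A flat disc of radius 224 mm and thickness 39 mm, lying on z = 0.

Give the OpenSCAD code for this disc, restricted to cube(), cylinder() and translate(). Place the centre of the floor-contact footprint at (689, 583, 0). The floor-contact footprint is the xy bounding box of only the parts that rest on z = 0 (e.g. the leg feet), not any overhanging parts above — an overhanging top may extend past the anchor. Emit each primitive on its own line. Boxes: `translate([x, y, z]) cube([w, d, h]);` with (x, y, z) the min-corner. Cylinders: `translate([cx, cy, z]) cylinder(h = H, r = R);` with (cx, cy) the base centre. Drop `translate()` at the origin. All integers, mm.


translate([689, 583, 0]) cylinder(h = 39, r = 224);


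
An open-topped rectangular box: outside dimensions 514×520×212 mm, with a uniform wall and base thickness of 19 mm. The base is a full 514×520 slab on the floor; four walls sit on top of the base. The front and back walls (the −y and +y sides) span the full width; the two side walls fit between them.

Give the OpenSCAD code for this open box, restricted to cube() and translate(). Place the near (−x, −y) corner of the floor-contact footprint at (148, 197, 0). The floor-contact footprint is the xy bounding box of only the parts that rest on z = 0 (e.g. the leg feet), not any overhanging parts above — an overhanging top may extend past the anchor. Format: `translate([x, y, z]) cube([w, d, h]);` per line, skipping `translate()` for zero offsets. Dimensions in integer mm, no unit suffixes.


translate([148, 197, 0]) cube([514, 520, 19]);
translate([148, 197, 19]) cube([514, 19, 193]);
translate([148, 698, 19]) cube([514, 19, 193]);
translate([148, 216, 19]) cube([19, 482, 193]);
translate([643, 216, 19]) cube([19, 482, 193]);


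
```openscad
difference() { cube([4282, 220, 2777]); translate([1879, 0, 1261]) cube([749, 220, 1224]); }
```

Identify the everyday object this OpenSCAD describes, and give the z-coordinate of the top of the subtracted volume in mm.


A wall with a window opening. The window head height is 2485 mm.

A wall with a rectangular opening subtracted — a window. Sill at z = 1261, opening 1224 mm tall, so the head is at 1261 + 1224 = 2485 mm.


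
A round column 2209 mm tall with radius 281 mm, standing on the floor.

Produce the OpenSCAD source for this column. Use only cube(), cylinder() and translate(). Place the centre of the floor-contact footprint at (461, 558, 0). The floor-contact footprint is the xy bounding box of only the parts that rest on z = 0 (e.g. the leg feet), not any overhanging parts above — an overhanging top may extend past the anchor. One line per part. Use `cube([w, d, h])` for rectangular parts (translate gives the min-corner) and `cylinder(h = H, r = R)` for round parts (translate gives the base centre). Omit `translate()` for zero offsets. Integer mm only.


translate([461, 558, 0]) cylinder(h = 2209, r = 281);


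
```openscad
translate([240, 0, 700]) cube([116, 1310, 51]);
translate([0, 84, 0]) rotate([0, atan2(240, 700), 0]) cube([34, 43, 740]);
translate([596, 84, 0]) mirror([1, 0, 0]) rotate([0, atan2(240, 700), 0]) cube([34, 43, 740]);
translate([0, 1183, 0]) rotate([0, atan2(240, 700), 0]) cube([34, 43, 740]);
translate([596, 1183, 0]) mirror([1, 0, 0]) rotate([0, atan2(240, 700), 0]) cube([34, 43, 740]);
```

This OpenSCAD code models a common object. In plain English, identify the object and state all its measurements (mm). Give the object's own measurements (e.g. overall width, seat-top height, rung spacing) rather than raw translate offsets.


A sawhorse. A 116×1310×51 mm beam (x, y, z) sits on two A-frame leg pairs. Each pair is two raked legs of 34×43 mm section (43 mm along y) splaying symmetrically in x. Each leg rises 700 mm vertically over 240 mm of horizontal reach and is 740 mm long along its own axis. Every leg's outer bottom edge rests on the floor and its outer top edge meets a bottom edge of the beam — the left legs (tilting toward +x) meet the beam's −x bottom edge, the right legs (their mirror images, tilting toward −x) meet its +x bottom edge — so the leg tops tuck under the beam, the beam's underside is 700 mm above the floor, and the feet are 596 mm apart outside-to-outside with the beam centred between them. The two leg pairs are set in 84 mm from either end of the beam.


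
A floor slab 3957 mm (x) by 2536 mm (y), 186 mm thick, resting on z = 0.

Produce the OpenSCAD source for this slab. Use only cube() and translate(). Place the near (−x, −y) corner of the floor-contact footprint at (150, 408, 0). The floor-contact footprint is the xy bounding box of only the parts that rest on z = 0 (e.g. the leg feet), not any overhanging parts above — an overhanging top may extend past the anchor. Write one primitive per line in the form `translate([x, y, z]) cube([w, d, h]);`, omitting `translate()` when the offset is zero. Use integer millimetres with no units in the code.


translate([150, 408, 0]) cube([3957, 2536, 186]);


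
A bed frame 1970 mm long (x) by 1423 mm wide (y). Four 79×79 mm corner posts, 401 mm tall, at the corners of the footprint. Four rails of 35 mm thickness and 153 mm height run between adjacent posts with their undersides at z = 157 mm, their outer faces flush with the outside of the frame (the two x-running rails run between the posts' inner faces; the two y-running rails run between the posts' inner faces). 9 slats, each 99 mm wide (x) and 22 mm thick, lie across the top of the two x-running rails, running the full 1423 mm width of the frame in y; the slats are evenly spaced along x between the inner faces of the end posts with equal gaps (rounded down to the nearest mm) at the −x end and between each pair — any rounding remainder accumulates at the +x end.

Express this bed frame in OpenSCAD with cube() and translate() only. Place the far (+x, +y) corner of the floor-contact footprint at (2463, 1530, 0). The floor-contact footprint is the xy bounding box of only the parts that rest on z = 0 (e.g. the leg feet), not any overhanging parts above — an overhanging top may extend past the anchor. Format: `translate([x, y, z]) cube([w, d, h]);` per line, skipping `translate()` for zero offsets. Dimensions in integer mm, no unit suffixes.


translate([493, 107, 0]) cube([79, 79, 401]);
translate([493, 1451, 0]) cube([79, 79, 401]);
translate([2384, 107, 0]) cube([79, 79, 401]);
translate([2384, 1451, 0]) cube([79, 79, 401]);
translate([572, 107, 157]) cube([1812, 35, 153]);
translate([572, 1495, 157]) cube([1812, 35, 153]);
translate([493, 186, 157]) cube([35, 1265, 153]);
translate([2428, 186, 157]) cube([35, 1265, 153]);
translate([664, 107, 310]) cube([99, 1423, 22]);
translate([855, 107, 310]) cube([99, 1423, 22]);
translate([1046, 107, 310]) cube([99, 1423, 22]);
translate([1237, 107, 310]) cube([99, 1423, 22]);
translate([1428, 107, 310]) cube([99, 1423, 22]);
translate([1619, 107, 310]) cube([99, 1423, 22]);
translate([1810, 107, 310]) cube([99, 1423, 22]);
translate([2001, 107, 310]) cube([99, 1423, 22]);
translate([2192, 107, 310]) cube([99, 1423, 22]);


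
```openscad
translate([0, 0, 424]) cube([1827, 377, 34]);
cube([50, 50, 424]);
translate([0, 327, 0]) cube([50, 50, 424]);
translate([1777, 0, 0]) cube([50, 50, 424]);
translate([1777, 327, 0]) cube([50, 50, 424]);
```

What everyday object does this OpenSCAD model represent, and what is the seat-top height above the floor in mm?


A bench. The seat-top height is 458 mm.

A long slab on four corner posts — a bench. The slab sits at z = 424 with thickness 34, so the top is 424 + 34 = 458 mm.


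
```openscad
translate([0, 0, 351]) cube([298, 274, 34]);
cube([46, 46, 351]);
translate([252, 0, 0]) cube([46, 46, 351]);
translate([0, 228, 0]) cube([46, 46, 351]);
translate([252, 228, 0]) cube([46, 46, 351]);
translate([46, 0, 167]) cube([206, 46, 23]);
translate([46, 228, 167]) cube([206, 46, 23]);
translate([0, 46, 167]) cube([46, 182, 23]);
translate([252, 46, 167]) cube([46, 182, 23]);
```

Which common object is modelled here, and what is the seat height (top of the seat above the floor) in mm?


A stool. The seat height is 385 mm.

A 298×274×34 slab at z = 351 on four corner posts — a stool. The seat top is 351 + 34 = 385 mm.


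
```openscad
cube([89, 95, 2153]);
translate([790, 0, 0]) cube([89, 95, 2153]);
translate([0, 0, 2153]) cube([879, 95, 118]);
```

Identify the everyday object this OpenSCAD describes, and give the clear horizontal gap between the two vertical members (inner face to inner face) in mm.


A door frame. The clear opening width is 701 mm.

Two 2153 mm tall posts with a header on top — a door frame. The left jamb is 89 mm wide at x = 0; the right jamb starts at x = 790. The clear opening is 790 − 89 = 701 mm.


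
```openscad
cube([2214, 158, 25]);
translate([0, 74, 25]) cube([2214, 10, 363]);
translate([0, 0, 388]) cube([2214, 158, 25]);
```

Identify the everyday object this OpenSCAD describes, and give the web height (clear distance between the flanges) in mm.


An I-beam. The web height is 363 mm.

Two wide flanges with a thin centred web — an I-beam. Overall 413 mm minus two 25 mm flanges gives a web of 413 − 2·25 = 363 mm.


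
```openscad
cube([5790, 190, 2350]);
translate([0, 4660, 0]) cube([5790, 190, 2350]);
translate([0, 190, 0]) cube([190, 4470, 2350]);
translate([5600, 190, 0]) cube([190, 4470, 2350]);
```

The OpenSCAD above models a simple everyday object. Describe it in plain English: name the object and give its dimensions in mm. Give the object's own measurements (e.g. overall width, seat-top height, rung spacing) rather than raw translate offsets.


The wall frame of a small rectangular building: four walls, each 2350 mm tall and 190 mm thick, enclosing a footprint 5790 mm (x) by 4850 mm (y) outside-to-outside, with no floor or roof. The front and back walls (the −y and +y sides) span the full width; the two side walls fit between them.


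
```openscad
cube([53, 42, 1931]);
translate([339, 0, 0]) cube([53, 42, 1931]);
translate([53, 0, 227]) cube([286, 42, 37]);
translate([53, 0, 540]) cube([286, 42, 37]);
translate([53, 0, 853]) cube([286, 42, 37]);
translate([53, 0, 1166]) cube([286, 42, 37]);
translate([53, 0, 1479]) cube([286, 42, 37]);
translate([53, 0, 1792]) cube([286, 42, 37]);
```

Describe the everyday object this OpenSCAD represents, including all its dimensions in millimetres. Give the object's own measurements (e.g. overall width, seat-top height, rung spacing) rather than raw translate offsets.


A straight ladder. Two 53×42 mm vertical rails, 1931 mm tall, stand 392 mm apart (outside-to-outside) with their front faces coplanar on the −y side. 6 rungs, each 42 mm deep and 37 mm tall, span between the inner faces of the rails, front faces flush with the rails. The lowest rung's underside is at z = 227 mm and rungs are spaced 313 mm apart (underside to underside).


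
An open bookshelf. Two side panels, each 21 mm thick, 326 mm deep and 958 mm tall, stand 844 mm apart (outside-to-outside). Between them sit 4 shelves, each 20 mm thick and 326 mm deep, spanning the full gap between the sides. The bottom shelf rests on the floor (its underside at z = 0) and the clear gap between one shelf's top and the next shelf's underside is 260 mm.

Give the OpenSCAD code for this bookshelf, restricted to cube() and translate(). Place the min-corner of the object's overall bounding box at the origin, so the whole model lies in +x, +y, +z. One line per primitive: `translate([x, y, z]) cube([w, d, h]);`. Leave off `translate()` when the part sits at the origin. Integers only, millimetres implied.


cube([21, 326, 958]);
translate([823, 0, 0]) cube([21, 326, 958]);
translate([21, 0, 0]) cube([802, 326, 20]);
translate([21, 0, 280]) cube([802, 326, 20]);
translate([21, 0, 560]) cube([802, 326, 20]);
translate([21, 0, 840]) cube([802, 326, 20]);


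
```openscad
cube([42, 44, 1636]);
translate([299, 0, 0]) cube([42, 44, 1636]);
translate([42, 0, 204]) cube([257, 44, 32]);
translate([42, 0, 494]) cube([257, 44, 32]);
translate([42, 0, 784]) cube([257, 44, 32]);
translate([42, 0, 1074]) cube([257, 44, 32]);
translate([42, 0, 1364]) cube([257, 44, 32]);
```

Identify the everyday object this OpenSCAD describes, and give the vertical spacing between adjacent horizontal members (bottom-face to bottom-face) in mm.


A ladder. The rung spacing is 290 mm.

Two tall 42×44 posts with 5 short bars between them — a ladder. Adjacent rungs sit at z = 204 and z = 494, so the spacing is 494 − 204 = 290 mm.


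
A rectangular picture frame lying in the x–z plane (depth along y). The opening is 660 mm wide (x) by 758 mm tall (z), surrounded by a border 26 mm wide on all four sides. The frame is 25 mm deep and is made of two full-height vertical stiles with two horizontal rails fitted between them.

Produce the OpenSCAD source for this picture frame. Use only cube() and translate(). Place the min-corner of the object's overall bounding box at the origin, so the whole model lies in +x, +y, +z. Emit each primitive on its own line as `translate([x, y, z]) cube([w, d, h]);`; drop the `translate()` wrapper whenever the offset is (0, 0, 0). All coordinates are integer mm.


cube([26, 25, 810]);
translate([686, 0, 0]) cube([26, 25, 810]);
translate([26, 0, 0]) cube([660, 25, 26]);
translate([26, 0, 784]) cube([660, 25, 26]);


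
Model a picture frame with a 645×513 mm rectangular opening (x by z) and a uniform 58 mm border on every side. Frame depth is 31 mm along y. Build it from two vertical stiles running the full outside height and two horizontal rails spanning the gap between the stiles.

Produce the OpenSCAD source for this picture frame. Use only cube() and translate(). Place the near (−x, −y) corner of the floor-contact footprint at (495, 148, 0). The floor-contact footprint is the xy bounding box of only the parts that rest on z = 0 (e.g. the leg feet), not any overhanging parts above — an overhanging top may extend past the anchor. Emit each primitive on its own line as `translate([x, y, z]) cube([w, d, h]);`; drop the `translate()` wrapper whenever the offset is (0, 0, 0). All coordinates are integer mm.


translate([495, 148, 0]) cube([58, 31, 629]);
translate([1198, 148, 0]) cube([58, 31, 629]);
translate([553, 148, 0]) cube([645, 31, 58]);
translate([553, 148, 571]) cube([645, 31, 58]);


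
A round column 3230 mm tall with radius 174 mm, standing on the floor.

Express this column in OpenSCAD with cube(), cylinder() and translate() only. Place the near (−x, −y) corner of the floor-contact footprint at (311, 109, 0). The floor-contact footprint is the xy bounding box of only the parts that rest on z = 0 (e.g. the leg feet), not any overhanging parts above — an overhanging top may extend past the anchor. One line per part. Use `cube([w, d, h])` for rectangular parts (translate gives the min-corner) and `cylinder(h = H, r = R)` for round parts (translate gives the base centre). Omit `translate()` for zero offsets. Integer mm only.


translate([485, 283, 0]) cylinder(h = 3230, r = 174);


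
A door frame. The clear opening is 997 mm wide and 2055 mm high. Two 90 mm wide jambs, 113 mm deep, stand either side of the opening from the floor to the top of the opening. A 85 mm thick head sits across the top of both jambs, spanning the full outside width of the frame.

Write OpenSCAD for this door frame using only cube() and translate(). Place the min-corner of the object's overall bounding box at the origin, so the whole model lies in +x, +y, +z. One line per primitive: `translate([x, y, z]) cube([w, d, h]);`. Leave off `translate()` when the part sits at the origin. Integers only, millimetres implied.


cube([90, 113, 2055]);
translate([1087, 0, 0]) cube([90, 113, 2055]);
translate([0, 0, 2055]) cube([1177, 113, 85]);


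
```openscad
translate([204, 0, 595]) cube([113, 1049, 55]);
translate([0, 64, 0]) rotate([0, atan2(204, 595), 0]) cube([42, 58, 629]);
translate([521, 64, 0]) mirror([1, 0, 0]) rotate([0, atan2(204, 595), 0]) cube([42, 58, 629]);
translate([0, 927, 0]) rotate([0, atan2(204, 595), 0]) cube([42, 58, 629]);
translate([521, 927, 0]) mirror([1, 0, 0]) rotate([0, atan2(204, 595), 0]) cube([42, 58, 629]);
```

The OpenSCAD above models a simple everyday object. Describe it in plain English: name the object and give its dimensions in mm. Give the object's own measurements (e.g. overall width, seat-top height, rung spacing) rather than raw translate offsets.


A sawhorse. A 113×1049×55 mm beam (x, y, z) sits on two A-frame leg pairs. Each pair is two raked legs of 42×58 mm section (58 mm along y) splaying symmetrically in x. Each leg rises 595 mm vertically over 204 mm of horizontal reach and is 629 mm long along its own axis. Every leg's outer bottom edge rests on the floor and its outer top edge meets a bottom edge of the beam — the left legs (tilting toward +x) meet the beam's −x bottom edge, the right legs (their mirror images, tilting toward −x) meet its +x bottom edge — so the leg tops tuck under the beam, the beam's underside is 595 mm above the floor, and the feet are 521 mm apart outside-to-outside with the beam centred between them. The two leg pairs are set in 64 mm from either end of the beam.


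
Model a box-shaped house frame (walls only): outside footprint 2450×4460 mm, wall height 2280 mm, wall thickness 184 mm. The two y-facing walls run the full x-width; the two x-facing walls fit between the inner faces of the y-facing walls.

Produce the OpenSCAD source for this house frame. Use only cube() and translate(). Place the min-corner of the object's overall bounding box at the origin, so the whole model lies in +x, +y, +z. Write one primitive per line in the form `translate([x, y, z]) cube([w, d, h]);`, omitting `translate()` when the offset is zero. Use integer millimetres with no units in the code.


cube([2450, 184, 2280]);
translate([0, 4276, 0]) cube([2450, 184, 2280]);
translate([0, 184, 0]) cube([184, 4092, 2280]);
translate([2266, 184, 0]) cube([184, 4092, 2280]);


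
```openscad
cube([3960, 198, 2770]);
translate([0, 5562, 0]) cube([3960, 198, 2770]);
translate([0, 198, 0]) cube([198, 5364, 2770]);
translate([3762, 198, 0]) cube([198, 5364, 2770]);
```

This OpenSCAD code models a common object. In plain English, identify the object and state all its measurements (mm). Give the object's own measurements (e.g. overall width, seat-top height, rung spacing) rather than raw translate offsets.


The wall frame of a small rectangular building: four walls, each 2770 mm tall and 198 mm thick, enclosing a footprint 3960 mm (x) by 5760 mm (y) outside-to-outside, with no floor or roof. The front and back walls (the −y and +y sides) span the full width; the two side walls fit between them.


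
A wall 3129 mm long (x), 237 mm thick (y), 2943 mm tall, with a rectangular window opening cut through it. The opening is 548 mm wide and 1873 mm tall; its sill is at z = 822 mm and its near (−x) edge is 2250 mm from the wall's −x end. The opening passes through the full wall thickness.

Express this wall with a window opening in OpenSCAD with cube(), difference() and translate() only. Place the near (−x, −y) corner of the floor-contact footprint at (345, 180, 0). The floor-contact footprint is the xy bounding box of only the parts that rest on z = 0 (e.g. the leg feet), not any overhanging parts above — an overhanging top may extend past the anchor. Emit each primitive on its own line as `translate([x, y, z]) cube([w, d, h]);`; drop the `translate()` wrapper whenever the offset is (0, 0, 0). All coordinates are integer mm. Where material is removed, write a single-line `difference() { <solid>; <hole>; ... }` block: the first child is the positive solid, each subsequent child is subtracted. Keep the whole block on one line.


difference() { translate([345, 180, 0]) cube([3129, 237, 2943]); translate([2595, 180, 822]) cube([548, 237, 1873]); }


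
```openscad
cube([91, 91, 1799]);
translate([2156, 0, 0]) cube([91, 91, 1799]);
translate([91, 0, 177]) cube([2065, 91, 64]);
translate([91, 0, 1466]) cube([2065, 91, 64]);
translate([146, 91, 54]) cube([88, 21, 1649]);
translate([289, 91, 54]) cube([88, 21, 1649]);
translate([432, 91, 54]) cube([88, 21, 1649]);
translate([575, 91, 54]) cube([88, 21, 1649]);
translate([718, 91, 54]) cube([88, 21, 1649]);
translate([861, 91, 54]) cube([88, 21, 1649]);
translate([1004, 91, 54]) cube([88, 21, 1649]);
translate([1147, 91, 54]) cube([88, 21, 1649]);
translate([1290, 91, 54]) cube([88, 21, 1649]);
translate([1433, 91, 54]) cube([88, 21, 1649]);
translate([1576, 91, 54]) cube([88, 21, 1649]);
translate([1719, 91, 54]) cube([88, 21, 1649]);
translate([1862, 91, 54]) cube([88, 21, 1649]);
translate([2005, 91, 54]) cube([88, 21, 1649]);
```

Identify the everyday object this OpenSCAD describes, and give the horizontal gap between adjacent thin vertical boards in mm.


A fence section. The picket gap is 55 mm.

Two posts, two rails, 14 pickets — a fence section. Span 2065 mm holds 14 pickets of 88 mm with 15 equal gaps: ⌊(2065 − 14·88) / 15⌋ = 55 mm.


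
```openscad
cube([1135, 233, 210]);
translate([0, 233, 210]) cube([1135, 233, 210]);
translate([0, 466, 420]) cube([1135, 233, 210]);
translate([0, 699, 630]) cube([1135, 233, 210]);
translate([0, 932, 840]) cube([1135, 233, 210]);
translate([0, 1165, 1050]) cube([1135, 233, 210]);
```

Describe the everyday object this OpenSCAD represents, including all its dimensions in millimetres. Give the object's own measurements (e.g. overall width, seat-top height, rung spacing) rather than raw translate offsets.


A straight staircase of 6 solid steps. Each step is 1135 mm wide (x), 233 mm deep (y, the going) and 210 mm tall (the rise). The first step rests on the floor; each subsequent step sits one going further in +y and one rise higher in +z, directly behind and above the previous step with no overlap.


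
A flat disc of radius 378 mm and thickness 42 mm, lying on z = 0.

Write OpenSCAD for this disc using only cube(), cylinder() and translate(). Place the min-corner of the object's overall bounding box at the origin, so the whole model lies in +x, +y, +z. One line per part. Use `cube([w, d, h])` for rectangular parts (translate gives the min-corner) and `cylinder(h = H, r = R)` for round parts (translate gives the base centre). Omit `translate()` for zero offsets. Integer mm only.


translate([378, 378, 0]) cylinder(h = 42, r = 378);


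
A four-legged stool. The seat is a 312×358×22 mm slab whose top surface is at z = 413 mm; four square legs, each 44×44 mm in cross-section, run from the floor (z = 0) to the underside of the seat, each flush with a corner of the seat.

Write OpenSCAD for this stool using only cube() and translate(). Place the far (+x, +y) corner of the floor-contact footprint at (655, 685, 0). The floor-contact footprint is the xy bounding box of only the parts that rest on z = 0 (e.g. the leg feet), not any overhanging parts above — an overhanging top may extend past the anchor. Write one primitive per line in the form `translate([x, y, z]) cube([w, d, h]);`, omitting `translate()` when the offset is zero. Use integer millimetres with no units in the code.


// leg_h = 413 - 22 = 391
translate([343, 327, 391]) cube([312, 358, 22]);
translate([343, 327, 0]) cube([44, 44, 391]);
translate([611, 327, 0]) cube([44, 44, 391]);
translate([343, 641, 0]) cube([44, 44, 391]);
translate([611, 641, 0]) cube([44, 44, 391]);


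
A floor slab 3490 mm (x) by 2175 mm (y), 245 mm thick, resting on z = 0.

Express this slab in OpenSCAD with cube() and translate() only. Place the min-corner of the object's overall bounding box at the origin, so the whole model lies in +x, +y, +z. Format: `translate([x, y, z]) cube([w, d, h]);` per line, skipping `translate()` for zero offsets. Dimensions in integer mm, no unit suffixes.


cube([3490, 2175, 245]);


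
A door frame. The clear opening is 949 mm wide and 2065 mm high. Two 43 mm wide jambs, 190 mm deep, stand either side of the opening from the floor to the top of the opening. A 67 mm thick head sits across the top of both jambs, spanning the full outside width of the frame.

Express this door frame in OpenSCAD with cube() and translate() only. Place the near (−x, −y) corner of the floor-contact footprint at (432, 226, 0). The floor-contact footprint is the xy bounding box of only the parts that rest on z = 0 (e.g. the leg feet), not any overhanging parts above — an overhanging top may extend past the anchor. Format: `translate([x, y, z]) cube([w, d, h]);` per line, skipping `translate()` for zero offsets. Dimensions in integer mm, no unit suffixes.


translate([432, 226, 0]) cube([43, 190, 2065]);
translate([1424, 226, 0]) cube([43, 190, 2065]);
translate([432, 226, 2065]) cube([1035, 190, 67]);


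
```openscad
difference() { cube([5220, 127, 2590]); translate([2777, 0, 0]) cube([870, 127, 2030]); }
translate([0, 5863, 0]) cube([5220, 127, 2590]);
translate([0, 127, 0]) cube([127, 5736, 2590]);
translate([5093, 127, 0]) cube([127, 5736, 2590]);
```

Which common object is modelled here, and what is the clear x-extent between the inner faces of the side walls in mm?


A single room. The interior width is 4966 mm.

Four walls enclosing a rectangle with a door in the front wall — a room. Outside width 5220 minus two 127 mm walls gives 4966 mm.


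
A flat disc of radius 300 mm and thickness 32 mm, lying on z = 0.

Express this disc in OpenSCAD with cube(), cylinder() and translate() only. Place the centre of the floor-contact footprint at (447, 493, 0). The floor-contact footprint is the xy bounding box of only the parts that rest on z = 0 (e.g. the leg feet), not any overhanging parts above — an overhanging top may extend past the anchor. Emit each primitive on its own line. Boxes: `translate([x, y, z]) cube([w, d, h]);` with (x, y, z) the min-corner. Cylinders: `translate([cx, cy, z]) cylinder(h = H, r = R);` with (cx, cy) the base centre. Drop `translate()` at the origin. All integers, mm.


translate([447, 493, 0]) cylinder(h = 32, r = 300);


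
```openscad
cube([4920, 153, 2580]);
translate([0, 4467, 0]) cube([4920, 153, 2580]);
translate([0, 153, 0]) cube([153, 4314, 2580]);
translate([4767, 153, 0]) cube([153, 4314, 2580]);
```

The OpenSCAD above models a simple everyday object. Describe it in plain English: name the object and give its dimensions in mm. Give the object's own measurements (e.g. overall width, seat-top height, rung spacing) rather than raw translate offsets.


The wall frame of a small rectangular building: four walls, each 2580 mm tall and 153 mm thick, enclosing a footprint 4920 mm (x) by 4620 mm (y) outside-to-outside, with no floor or roof. The front and back walls (the −y and +y sides) span the full width; the two side walls fit between them.


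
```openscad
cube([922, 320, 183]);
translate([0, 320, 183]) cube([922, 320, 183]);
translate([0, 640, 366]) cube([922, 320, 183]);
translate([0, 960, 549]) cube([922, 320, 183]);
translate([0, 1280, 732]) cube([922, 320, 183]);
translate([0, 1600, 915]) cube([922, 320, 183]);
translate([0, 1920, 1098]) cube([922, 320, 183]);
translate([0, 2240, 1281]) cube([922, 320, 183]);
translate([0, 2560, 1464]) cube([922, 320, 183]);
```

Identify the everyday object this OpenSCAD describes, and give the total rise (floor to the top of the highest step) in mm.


A staircase. The total rise is 1647 mm.

9 identical blocks, each offset up and back from the previous — a staircase. Each step is 183 mm tall and there are 9 of them, so the total rise is 9 × 183 = 1647 mm.


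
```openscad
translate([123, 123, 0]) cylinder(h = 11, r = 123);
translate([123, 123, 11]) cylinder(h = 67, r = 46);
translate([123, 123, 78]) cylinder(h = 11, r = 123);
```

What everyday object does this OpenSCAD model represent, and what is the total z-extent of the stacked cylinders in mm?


A spool. The overall height is 89 mm.

Three coaxial cylinders, large–small–large — a spool. Two 11 mm flanges and a 67 mm core give 11 + 67 + 11 = 89 mm.


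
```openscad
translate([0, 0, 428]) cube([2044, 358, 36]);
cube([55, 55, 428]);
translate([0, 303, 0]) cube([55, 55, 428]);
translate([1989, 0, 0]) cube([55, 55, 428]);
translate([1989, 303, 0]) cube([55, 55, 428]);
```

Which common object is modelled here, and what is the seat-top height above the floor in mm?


A bench. The seat-top height is 464 mm.

A long slab on four corner posts — a bench. The slab sits at z = 428 with thickness 36, so the top is 428 + 36 = 464 mm.


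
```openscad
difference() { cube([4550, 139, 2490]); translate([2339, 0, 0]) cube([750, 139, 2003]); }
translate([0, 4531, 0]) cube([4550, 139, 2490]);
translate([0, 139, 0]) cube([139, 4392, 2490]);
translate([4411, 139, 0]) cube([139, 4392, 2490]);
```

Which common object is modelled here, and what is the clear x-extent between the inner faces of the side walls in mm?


A single room. The interior width is 4272 mm.

Four walls enclosing a rectangle with a door in the front wall — a room. Outside width 4550 minus two 139 mm walls gives 4272 mm.


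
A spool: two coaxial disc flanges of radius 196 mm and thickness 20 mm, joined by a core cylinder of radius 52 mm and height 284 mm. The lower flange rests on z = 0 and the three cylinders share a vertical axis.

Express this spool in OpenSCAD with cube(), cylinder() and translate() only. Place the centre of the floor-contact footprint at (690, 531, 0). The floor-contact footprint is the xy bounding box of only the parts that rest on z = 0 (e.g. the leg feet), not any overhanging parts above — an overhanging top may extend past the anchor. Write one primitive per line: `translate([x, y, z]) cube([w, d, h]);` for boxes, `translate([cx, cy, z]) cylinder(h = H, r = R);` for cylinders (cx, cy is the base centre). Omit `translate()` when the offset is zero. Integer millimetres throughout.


translate([690, 531, 0]) cylinder(h = 20, r = 196);
translate([690, 531, 20]) cylinder(h = 284, r = 52);
translate([690, 531, 304]) cylinder(h = 20, r = 196);


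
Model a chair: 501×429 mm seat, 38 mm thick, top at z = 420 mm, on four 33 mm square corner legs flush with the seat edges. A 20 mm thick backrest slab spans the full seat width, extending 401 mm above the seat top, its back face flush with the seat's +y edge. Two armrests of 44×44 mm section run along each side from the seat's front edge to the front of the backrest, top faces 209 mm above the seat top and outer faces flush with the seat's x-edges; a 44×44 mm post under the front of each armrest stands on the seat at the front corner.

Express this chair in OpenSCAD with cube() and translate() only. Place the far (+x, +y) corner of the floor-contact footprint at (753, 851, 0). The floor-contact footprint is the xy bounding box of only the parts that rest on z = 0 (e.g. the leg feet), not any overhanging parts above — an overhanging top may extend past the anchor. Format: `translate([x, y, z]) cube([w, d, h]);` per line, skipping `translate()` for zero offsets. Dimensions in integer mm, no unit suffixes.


translate([252, 422, 382]) cube([501, 429, 38]);
translate([252, 422, 0]) cube([33, 33, 382]);
translate([720, 422, 0]) cube([33, 33, 382]);
translate([252, 818, 0]) cube([33, 33, 382]);
translate([720, 818, 0]) cube([33, 33, 382]);
translate([252, 831, 420]) cube([501, 20, 401]);
translate([252, 422, 585]) cube([44, 409, 44]);
translate([709, 422, 585]) cube([44, 409, 44]);
translate([252, 422, 420]) cube([44, 44, 165]);
translate([709, 422, 420]) cube([44, 44, 165]);


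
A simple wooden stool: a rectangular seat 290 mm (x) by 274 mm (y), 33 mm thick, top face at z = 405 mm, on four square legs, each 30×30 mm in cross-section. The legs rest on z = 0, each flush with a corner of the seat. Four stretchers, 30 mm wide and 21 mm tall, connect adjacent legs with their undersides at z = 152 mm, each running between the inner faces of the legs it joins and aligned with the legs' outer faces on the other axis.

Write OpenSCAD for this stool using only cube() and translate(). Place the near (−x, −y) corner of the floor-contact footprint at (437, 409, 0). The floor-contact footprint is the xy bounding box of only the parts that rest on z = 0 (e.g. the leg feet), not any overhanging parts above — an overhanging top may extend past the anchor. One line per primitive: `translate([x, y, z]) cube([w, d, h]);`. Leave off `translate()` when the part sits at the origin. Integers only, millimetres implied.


// leg_h = 405 - 33 = 372
// stretcher span = 290 - 2*30 = 230
translate([437, 409, 372]) cube([290, 274, 33]);
translate([437, 409, 0]) cube([30, 30, 372]);
translate([697, 409, 0]) cube([30, 30, 372]);
translate([437, 653, 0]) cube([30, 30, 372]);
translate([697, 653, 0]) cube([30, 30, 372]);
translate([467, 409, 152]) cube([230, 30, 21]);
translate([467, 653, 152]) cube([230, 30, 21]);
translate([437, 439, 152]) cube([30, 214, 21]);
translate([697, 439, 152]) cube([30, 214, 21]);


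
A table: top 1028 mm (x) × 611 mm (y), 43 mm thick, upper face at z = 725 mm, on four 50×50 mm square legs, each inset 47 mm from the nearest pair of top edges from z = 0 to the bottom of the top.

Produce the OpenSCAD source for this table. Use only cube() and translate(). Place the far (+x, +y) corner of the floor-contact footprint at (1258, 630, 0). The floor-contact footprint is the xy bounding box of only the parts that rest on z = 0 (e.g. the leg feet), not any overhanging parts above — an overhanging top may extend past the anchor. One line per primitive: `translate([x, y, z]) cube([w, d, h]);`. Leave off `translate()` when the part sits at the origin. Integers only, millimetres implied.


translate([277, 66, 682]) cube([1028, 611, 43]);
translate([324, 113, 0]) cube([50, 50, 682]);
translate([1208, 113, 0]) cube([50, 50, 682]);
translate([324, 580, 0]) cube([50, 50, 682]);
translate([1208, 580, 0]) cube([50, 50, 682]);


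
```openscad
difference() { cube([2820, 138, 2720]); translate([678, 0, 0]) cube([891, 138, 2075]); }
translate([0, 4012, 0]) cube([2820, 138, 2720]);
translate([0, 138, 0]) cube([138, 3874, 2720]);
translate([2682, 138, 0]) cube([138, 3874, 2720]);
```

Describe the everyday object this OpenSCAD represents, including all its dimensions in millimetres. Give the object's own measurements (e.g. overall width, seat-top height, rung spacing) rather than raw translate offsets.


A single room: four walls, each 2720 mm tall and 138 mm thick, enclosing an outside footprint 2820×4150 mm (x × y), no floor or roof. The front and back walls (−y and +y sides) run the full x-width; the side walls fit between their inner faces. A door opening 891 mm wide and 2075 mm tall is cut through the front wall from the floor up, its −x edge 678 mm from the wall's −x end.


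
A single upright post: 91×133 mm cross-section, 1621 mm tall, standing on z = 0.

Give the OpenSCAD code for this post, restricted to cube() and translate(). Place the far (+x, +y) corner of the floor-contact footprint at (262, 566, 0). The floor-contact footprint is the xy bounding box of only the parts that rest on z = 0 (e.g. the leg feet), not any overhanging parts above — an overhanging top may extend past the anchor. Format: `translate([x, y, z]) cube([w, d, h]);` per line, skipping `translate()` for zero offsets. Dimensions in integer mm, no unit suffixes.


translate([171, 433, 0]) cube([91, 133, 1621]);


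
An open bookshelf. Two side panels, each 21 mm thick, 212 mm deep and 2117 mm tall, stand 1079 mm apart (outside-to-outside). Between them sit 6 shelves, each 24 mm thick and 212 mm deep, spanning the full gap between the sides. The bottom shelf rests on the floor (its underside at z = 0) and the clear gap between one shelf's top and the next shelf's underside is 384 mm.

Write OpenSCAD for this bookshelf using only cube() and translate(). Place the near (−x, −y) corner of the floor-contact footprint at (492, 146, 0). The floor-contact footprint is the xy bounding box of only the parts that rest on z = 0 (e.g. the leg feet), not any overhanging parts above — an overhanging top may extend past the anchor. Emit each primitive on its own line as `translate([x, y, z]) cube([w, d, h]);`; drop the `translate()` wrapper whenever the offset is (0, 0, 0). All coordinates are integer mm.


translate([492, 146, 0]) cube([21, 212, 2117]);
translate([1550, 146, 0]) cube([21, 212, 2117]);
translate([513, 146, 0]) cube([1037, 212, 24]);
translate([513, 146, 408]) cube([1037, 212, 24]);
translate([513, 146, 816]) cube([1037, 212, 24]);
translate([513, 146, 1224]) cube([1037, 212, 24]);
translate([513, 146, 1632]) cube([1037, 212, 24]);
translate([513, 146, 2040]) cube([1037, 212, 24]);


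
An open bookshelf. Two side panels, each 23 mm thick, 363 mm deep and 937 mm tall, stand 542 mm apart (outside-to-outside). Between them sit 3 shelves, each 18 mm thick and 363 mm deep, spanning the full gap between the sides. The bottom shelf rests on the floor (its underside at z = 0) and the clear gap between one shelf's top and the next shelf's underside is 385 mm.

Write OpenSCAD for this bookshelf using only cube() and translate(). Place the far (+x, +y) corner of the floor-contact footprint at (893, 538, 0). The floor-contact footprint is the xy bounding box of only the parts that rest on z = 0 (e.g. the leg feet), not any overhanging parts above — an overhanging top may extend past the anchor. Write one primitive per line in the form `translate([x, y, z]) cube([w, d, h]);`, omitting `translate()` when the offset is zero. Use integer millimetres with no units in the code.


translate([351, 175, 0]) cube([23, 363, 937]);
translate([870, 175, 0]) cube([23, 363, 937]);
translate([374, 175, 0]) cube([496, 363, 18]);
translate([374, 175, 403]) cube([496, 363, 18]);
translate([374, 175, 806]) cube([496, 363, 18]);


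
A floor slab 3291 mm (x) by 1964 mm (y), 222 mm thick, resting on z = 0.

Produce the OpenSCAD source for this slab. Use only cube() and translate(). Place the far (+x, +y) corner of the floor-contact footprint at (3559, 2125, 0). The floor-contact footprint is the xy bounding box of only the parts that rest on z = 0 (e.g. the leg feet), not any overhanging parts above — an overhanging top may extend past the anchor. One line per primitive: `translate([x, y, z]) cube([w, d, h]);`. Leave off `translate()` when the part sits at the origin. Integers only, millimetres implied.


translate([268, 161, 0]) cube([3291, 1964, 222]);


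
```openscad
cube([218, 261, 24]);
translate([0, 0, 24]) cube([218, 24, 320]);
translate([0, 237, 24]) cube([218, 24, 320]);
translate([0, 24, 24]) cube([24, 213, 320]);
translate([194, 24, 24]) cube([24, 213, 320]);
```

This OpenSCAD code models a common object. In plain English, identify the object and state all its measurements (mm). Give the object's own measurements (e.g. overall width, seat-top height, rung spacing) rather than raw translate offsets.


An open-topped rectangular box: outside dimensions 218×261×344 mm, with a uniform wall and base thickness of 24 mm. The base is a full 218×261 slab on the floor; four walls sit on top of the base. The front and back walls (the −y and +y sides) span the full width; the two side walls fit between them.


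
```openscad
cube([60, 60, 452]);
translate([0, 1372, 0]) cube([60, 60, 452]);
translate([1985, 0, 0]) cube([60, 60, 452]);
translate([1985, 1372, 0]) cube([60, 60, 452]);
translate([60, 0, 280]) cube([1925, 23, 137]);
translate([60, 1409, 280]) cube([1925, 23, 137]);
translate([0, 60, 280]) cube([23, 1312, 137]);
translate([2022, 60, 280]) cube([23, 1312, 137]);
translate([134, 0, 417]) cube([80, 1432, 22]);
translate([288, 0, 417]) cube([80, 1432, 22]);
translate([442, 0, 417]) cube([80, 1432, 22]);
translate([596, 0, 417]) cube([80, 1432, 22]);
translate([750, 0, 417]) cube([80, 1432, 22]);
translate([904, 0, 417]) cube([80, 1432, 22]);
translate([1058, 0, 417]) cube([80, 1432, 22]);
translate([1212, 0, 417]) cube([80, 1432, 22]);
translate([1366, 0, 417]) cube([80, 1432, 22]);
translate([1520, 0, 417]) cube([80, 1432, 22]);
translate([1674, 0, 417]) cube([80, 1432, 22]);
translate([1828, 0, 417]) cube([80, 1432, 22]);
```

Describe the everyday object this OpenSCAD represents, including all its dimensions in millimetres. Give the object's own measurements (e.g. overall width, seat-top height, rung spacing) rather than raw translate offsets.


A bed frame 2045 mm long (x) by 1432 mm wide (y). Four 60×60 mm corner posts, 452 mm tall, at the corners of the footprint. Four rails of 23 mm thickness and 137 mm height run between adjacent posts with their undersides at z = 280 mm, their outer faces flush with the outside of the frame (the two x-running rails run between the posts' inner faces; the two y-running rails run between the posts' inner faces). 12 slats, each 80 mm wide (x) and 22 mm thick, lie across the top of the two x-running rails, running the full 1432 mm width of the frame in y; along x they sit between the end posts with a 74 mm gap after the −x posts and between neighbouring slats, leaving 77 mm before the +x posts.
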